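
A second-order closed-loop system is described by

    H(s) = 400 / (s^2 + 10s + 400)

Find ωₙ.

ωₙ = 20 rad/s

Compare the denominator to the standard form s^2 + 2ζωₙs + ωₙ².
ωₙ² = 400, so ωₙ = 20 rad/s.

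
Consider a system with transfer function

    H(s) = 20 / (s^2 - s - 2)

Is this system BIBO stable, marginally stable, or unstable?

The denominator s^2 - s - 2 factors as (s + 1)(s - 2), giving poles at s = -1, 2.
Since the pole(s) at s = 2 lie in the right half-plane, the system is unstable.

unstable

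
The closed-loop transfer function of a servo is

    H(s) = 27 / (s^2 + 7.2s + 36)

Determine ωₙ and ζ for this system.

Compare the denominator to the standard form s^2 + 2ζωₙs + ωₙ².
ωₙ² = 36, so ωₙ = 6 rad/s.
2ζωₙ = 7.2, so ζ = 7.2/(2·6) = 0.6.
With ζ = 0.6 the response is underdamped.

ωₙ = 6 rad/s, ζ = 0.6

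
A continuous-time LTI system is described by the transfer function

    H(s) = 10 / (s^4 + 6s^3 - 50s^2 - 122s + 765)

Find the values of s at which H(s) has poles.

s = 4 + j, 4 - j, -9, -5

The poles are the roots of the denominator s^4 + 6s^3 - 50s^2 - 122s + 765 = 0.
Trying s = -9: the polynomial evaluates to 0, so (s + 9) is a factor.
Dividing out leaves s^3 - 3s^2 - 23s + 85 = 0.
This factors further as (s^2 - 8s + 17)(s + 5) = 0.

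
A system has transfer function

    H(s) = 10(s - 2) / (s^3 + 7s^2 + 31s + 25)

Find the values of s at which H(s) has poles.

s = -3 ± 4j, -1

The poles are the roots of the denominator s^3 + 7s^2 + 31s + 25 = 0.
Trying s = -1: the polynomial evaluates to 0, so (s + 1) is a factor.
Dividing out leaves s^2 + 6s + 25 = 0.
The quadratic formula then gives s = -3 ± 4j.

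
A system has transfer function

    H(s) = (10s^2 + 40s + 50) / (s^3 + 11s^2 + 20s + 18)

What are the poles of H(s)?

The poles are the roots of the denominator s^3 + 11s^2 + 20s + 18 = 0.
Trying s = -9: the polynomial evaluates to 0, so (s + 9) is a factor.
Dividing out leaves s^2 + 2s + 2 = 0.
The quadratic formula then gives s = -1 ± 1j.

s = -1 + j, -1 - j, -9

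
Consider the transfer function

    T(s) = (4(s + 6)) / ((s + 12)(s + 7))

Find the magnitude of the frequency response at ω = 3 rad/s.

Substitute s = j3: numerator = 24 + j12, denominator = 75 + j57.
|T(j3)| = |24 + j12| / |75 + j57| = 26.833 / 94.202 ≈ 0.2848.

|T(j3)| ≈ 0.2848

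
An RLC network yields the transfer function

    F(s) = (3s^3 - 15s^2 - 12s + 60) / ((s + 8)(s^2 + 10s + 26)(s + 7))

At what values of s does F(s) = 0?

Set the numerator to zero: 3s^3 - 15s^2 - 12s + 60 = 0, i.e. 3·(s^3 - 5s^2 - 4s + 20) = 0.
Factoring: (s - 2)(s + 2)(s - 5) = 0.

s = 2, -2, 5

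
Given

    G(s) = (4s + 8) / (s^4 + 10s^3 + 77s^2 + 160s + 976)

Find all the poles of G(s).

s = 4j, -4j, -5 + 6j, -5 - 6j

The poles are the roots of the denominator s^4 + 10s^3 + 77s^2 + 160s + 976 = 0.
No real roots exist; factor into two real quadratics: (s^2 + 16)(s^2 + 10s + 61) = 0.
Each quadratic gives a conjugate pair via the quadratic formula.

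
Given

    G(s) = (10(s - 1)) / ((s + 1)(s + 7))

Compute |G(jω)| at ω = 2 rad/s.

|G(j2)| ≈ 1.374

Substitute s = j2: numerator = -10 + j20, denominator = 3 + j16.
|G(j2)| = |-10 + j20| / |3 + j16| = 22.361 / 16.279 ≈ 1.374.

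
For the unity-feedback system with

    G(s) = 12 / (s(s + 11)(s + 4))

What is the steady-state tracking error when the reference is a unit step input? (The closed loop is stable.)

e_ss = 0

G(s) has one pole at the origin.
This is a Type 1 system; for a step input the steady-state error is zero.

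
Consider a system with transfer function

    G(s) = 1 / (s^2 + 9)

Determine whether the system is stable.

marginally stable

The denominator s^2 + 9 factors as (s^2 + 9), giving poles at s = ±3j.
Since the simple pole(s) at s = ±3j lie on the jω-axis with none in the right half-plane, the system is marginally stable.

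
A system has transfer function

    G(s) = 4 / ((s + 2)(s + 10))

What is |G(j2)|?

|G(j2)| ≈ 0.1387

Substitute s = j2: numerator = 4, denominator = 16 + j24.
|G(j2)| = |4| / |16 + j24| = 4 / 28.844 ≈ 0.1387.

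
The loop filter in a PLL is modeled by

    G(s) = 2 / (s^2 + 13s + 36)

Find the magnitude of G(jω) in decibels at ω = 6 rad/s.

Substitute s = j6: numerator = 2, denominator = j78.
|G(j6)| = |2| / |j78| = 2 / 78 ≈ 0.02564.
In decibels: 20·log₁₀(0.02564) ≈ -31.8 dB.

|G(j6)|_dB ≈ -31.8 dB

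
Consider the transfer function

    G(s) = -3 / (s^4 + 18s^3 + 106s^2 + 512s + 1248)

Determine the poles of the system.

The poles are the roots of the denominator s^4 + 18s^3 + 106s^2 + 512s + 1248 = 0.
Trying s = -12: the polynomial evaluates to 0, so (s + 12) is a factor.
Dividing out leaves s^3 + 6s^2 + 34s + 104 = 0.
This factors further as (s^2 + 2s + 26)(s + 4) = 0.

s = -1 ± 5j, -12, -4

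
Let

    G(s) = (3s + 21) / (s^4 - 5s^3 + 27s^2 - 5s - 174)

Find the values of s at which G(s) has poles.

s = 2 + 5j, 2 - 5j, -2, 3

The poles are the roots of the denominator s^4 - 5s^3 + 27s^2 - 5s - 174 = 0.
Trying s = -2: the polynomial evaluates to 0, so (s + 2) is a factor.
Dividing out leaves s^3 - 7s^2 + 41s - 87 = 0.
This factors further as (s^2 - 4s + 29)(s - 3) = 0.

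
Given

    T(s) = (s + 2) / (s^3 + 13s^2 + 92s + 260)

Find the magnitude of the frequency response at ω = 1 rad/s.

|T(j1)| ≈ 0.008495

Substitute s = j1: numerator = 2 + j1, denominator = 247 + j91.
|T(j1)| = |2 + j1| / |247 + j91| = 2.2361 / 263.23 ≈ 0.008495.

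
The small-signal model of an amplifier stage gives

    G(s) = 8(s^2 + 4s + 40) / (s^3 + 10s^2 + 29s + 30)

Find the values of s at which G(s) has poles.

s = -2 + j, -2 - j, -6

The poles are the roots of the denominator s^3 + 10s^2 + 29s + 30 = 0.
Trying s = -6: the polynomial evaluates to 0, so (s + 6) is a factor.
Dividing out leaves s^2 + 4s + 5 = 0.
The quadratic formula then gives s = -2 ± 1j.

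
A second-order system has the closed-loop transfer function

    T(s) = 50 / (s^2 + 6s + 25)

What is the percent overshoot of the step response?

Comparing s^2 + 6s + 25 to s^2 + 2ζωₙs + ωₙ²: ωₙ = 5 rad/s and ζ = 6/(2·5) = 0.6.
%OS = 100·exp(−πζ/√(1−ζ²)) = 100·exp(−π·0.6/√(1−0.6²)) ≈ 9.48%.

%OS ≈ 9.48%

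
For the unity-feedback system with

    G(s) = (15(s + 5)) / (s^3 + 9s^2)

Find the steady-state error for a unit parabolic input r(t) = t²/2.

e_ss = 0.1200

G(s) has 2 poles at the origin.
This is a Type 2 system. Ka = lim_{s→0} s^2·G(s) = 75/9 = 25/3.
e_ss = 1/Ka = 1/(25/3) = 3/25 ≈ 0.1200.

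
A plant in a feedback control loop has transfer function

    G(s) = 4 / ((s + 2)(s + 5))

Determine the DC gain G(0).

G(0) = 2/5 ≈ 0.4000

At s = 0 each factor (s + a) contributes a and each (s^2 + bs + c) contributes c.
G(0) = 4·1 / ((2) · (5)) = 4/10 = 2/5.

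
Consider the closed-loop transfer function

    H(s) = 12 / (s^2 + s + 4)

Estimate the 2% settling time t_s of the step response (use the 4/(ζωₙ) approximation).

Comparing s^2 + s + 4 to s^2 + 2ζωₙs + ωₙ²: ωₙ = 2 rad/s and ζ = 1/(2·2) = 0.25.
ζωₙ = 1/2 = 0.5, so t_s ≈ 4/(ζωₙ) = 4/0.5 = 8 s.

t_s ≈ 8 s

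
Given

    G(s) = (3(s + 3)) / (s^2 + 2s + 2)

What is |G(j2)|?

Substitute s = j2: numerator = 9 + j6, denominator = -2 + j4.
|G(j2)| = |9 + j6| / |-2 + j4| = 10.817 / 4.4721 ≈ 2.419.

|G(j2)| ≈ 2.419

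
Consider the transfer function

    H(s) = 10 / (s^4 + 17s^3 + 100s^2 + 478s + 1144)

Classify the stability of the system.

The denominator s^4 + 17s^3 + 100s^2 + 478s + 1144 factors as (s + 11)(s + 4)(s^2 + 2s + 26), giving poles at s = -11, -4, -1 ± 5j.
Since all poles lie strictly in the left half-plane, the system is stable.

stable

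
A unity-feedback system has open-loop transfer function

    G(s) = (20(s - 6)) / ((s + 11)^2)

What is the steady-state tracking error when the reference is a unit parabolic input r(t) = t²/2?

G(s) has no poles at the origin.
This is a Type 0 system; Ka = lim_{s→0} s^2·G(s) = 0, so the steady-state error for a parabola input is infinite.

e_ss = ∞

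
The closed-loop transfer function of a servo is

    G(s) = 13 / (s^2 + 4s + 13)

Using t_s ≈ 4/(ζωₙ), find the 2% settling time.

Comparing s^2 + 4s + 13 to s^2 + 2ζωₙs + ωₙ²: ωₙ = √13 ≈ 3.606 rad/s and ζ = 4/(2·√13) ≈ 0.5547.
ζωₙ = 4/2 = 2, so t_s ≈ 4/(ζωₙ) = 4/2 = 2 s.

t_s ≈ 2 s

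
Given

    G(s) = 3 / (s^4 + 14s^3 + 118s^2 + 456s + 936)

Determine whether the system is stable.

stable

The denominator s^4 + 14s^3 + 118s^2 + 456s + 936 factors as (s^2 + 6s + 18)(s^2 + 8s + 52), giving poles at s = -3 + 3j, -3 - 3j, -4 + 6j, -4 - 6j.
Since all poles lie strictly in the left half-plane, the system is stable.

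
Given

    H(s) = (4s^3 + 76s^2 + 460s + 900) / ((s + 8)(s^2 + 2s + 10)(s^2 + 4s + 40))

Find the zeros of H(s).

Set the numerator to zero: 4s^3 + 76s^2 + 460s + 900 = 0, i.e. 4·(s^3 + 19s^2 + 115s + 225) = 0.
Factoring: (s + 9)(s + 5)^2 = 0.

s = -9, -5, -5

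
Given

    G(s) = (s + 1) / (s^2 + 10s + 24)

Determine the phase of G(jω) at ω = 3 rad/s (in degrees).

∠G(j3) ≈ 8.130°

At s = j3: numerator = 1 + j3, denominator = 15 + j30.
∠G = ∠num − ∠den = 71.565° − (63.435°) = 8.130°.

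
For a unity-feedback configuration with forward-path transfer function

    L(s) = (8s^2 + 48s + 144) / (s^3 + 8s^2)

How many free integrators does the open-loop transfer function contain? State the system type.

Type 2

Factor s from the denominator: s^3 + 8s^2 = s^2·(s + 8).
There are 2 poles at the origin, so the system is Type 2.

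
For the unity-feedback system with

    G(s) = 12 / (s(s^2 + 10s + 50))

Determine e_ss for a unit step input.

G(s) has one pole at the origin.
This is a Type 1 system; for a step input the steady-state error is zero.

e_ss = 0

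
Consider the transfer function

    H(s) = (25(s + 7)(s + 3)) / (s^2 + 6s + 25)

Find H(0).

H(0) = 21

Set s = 0: H(0) = (525) / (25) = 21.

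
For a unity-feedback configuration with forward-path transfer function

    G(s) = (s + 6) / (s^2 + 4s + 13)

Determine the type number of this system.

The denominator has no factor of s at the origin — no free integrator — so this is a Type 0 system.

Type 0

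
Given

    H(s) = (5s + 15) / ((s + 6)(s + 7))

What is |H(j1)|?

|H(j1)| ≈ 0.3676

Substitute s = j1: numerator = 15 + j5, denominator = 41 + j13.
|H(j1)| = |15 + j5| / |41 + j13| = 15.811 / 43.012 ≈ 0.3676.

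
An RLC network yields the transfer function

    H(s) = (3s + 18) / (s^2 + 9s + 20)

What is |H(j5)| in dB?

|H(j5)|_dB ≈ -5.72 dB

Substitute s = j5: numerator = 18 + j15, denominator = -5 + j45.
|H(j5)| = |18 + j15| / |-5 + j45| = 23.431 / 45.277 ≈ 0.5175.
In decibels: 20·log₁₀(0.5175) ≈ -5.72 dB.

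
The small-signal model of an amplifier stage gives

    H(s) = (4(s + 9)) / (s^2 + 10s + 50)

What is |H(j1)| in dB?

Substitute s = j1: numerator = 36 + j4, denominator = 49 + j10.
|H(j1)| = |36 + j4| / |49 + j10| = 36.222 / 50.010 ≈ 0.7243.
In decibels: 20·log₁₀(0.7243) ≈ -2.80 dB.

|H(j1)|_dB ≈ -2.80 dB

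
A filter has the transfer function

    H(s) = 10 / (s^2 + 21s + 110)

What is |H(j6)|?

|H(j6)| ≈ 0.06844

Substitute s = j6: numerator = 10, denominator = 74 + j126.
|H(j6)| = |10| / |74 + j126| = 10 / 146.12 ≈ 0.06844.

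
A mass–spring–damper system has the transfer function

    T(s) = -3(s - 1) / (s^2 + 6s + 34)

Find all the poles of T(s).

s = -3 ± 5j

The poles are the roots of the denominator s^2 + 6s + 34 = 0.
Using the quadratic formula: s = (-6 ± √(-100))/2 = -3 ± 5j.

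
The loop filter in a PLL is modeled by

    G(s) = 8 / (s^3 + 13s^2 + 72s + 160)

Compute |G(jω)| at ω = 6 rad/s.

|G(j6)| ≈ 0.02127

Substitute s = j6: numerator = 8, denominator = -308 + j216.
|G(j6)| = |8| / |-308 + j216| = 8 / 376.19 ≈ 0.02127.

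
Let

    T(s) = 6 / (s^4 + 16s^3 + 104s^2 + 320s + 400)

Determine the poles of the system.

The poles are the roots of the denominator s^4 + 16s^3 + 104s^2 + 320s + 400 = 0.
No real roots exist; factor into two real quadratics: (s^2 + 8s + 20)(s^2 + 8s + 20) = 0.
Each quadratic gives a conjugate pair via the quadratic formula.

s = -4 + 2j, -4 - 2j, -4 + 2j, -4 - 2j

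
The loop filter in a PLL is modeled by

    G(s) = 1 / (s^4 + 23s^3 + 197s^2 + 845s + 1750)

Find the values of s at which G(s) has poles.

The poles are the roots of the denominator s^4 + 23s^3 + 197s^2 + 845s + 1750 = 0.
Trying s = -7: the polynomial evaluates to 0, so (s + 7) is a factor.
Dividing out leaves s^3 + 16s^2 + 85s + 250 = 0.
This factors further as (s^2 + 6s + 25)(s + 10) = 0.

s = -3 ± 4j, -7, -10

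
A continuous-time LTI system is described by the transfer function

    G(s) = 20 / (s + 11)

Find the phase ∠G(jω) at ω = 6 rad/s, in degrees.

∠G(j6) ≈ -28.61°

At s = j6: numerator = 20, denominator = 11 + j6.
∠G = ∠num − ∠den = 0° − (28.610°) = -28.61°.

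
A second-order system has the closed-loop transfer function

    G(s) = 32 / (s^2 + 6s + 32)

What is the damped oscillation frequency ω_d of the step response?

ω_d ≈ 4.796 rad/s

Comparing s^2 + 6s + 32 to s^2 + 2ζωₙs + ωₙ²: ωₙ = √32 ≈ 5.657 rad/s and ζ = 6/(2·√32) ≈ 0.5303.
ζωₙ = 6/2 = 3, so ω_d = ωₙ√(1−ζ²) = √(ωₙ² − (ζωₙ)²) = √(32 − 3²) = √23 ≈ 4.796 rad/s.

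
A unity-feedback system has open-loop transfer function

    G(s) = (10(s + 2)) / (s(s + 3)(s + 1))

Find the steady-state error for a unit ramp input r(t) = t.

e_ss = 0.1500

G(s) has one pole at the origin.
This is a Type 1 system. Kv = lim_{s→0} s·G(s) = 20/3.
e_ss = 1/Kv = 1/(20/3) = 3/20 ≈ 0.1500.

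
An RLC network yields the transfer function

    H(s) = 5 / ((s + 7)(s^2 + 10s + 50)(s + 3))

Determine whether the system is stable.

The poles can be read from the denominator factors: s = -7, -5 + 5j, -5 - 5j, -3.
Since all poles lie strictly in the left half-plane, the system is stable.

stable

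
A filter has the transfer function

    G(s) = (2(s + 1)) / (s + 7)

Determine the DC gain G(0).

At s = 0 each factor (s + a) contributes a and each (s^2 + bs + c) contributes c.
G(0) = 2·(1) / ((7)) = 2/7 = 2/7.

G(0) = 2/7 ≈ 0.2857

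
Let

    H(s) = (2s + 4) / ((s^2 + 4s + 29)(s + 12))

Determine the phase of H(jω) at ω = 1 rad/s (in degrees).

At s = j1: numerator = 4 + j2, denominator = 332 + j76.
∠H = ∠num − ∠den = 26.565° − (12.894°) = 13.67°.

∠H(j1) ≈ 13.67°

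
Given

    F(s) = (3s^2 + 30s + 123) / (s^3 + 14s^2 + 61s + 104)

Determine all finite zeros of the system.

Set the numerator to zero: 3s^2 + 30s + 123 = 0, i.e. 3·(s^2 + 10s + 41) = 0.
Factoring: (s^2 + 10s + 41) = 0.

s = -5 ± 4j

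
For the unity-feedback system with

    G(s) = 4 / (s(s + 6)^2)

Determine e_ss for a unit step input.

e_ss = 0

G(s) has one pole at the origin.
This is a Type 1 system; for a step input the steady-state error is zero.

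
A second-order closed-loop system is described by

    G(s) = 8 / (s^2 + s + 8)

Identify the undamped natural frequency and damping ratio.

Compare the denominator to the standard form s^2 + 2ζωₙs + ωₙ².
ωₙ² = 8, so ωₙ = √8 ≈ 2.828 rad/s.
2ζωₙ = 1, so ζ = 1/(2·√8) ≈ 0.1768.

ωₙ ≈ 2.828 rad/s, ζ ≈ 0.1768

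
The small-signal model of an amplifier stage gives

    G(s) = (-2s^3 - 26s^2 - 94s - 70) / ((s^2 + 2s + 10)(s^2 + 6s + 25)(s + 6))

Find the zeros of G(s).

s = -1, -7, -5

Set the numerator to zero: -2s^3 - 26s^2 - 94s - 70 = 0, i.e. -2·(s^3 + 13s^2 + 47s + 35) = 0.
Factoring: (s + 1)(s + 7)(s + 5) = 0.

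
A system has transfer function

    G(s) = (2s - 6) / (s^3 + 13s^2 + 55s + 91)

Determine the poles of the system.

The poles are the roots of the denominator s^3 + 13s^2 + 55s + 91 = 0.
Trying s = -7: the polynomial evaluates to 0, so (s + 7) is a factor.
Dividing out leaves s^2 + 6s + 13 = 0.
The quadratic formula then gives s = -3 ± 2j.

s = -3 ± 2j, -7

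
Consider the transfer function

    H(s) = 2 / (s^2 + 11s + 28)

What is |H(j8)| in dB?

Substitute s = j8: numerator = 2, denominator = -36 + j88.
|H(j8)| = |2| / |-36 + j88| = 2 / 95.079 ≈ 0.02104.
In decibels: 20·log₁₀(0.02104) ≈ -33.5 dB.

|H(j8)|_dB ≈ -33.5 dB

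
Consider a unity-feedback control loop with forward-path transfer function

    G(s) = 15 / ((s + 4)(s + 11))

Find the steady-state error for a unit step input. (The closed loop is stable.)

G(s) has no poles at the origin.
This is a Type 0 system. Kp = lim_{s→0} G(s) = 15/44.
e_ss = 1/(1 + Kp) = 1/(1 + 15/44) = 44/59 ≈ 0.7458.

e_ss = 0.7458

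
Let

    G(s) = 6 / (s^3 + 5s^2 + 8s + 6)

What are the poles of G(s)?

s = -1 + j, -1 - j, -3

The poles are the roots of the denominator s^3 + 5s^2 + 8s + 6 = 0.
Trying s = -3: the polynomial evaluates to 0, so (s + 3) is a factor.
Dividing out leaves s^2 + 2s + 2 = 0.
The quadratic formula then gives s = -1 ± 1j.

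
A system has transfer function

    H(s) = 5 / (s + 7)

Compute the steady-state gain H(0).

H(0) = 5/7 ≈ 0.7143

Set s = 0: H(0) = (5) / (7) = 5/7.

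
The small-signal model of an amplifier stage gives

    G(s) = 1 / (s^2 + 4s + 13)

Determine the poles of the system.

The poles are the roots of the denominator s^2 + 4s + 13 = 0.
Using the quadratic formula: s = (-4 ± √(-36))/2 = -2 ± 3j.

s = -2 + 3j, -2 - 3j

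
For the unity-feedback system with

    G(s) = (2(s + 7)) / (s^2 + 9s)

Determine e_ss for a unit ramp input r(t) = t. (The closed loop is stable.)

e_ss = 0.6429

G(s) has one pole at the origin.
This is a Type 1 system. Kv = lim_{s→0} s·G(s) = 14/9.
e_ss = 1/Kv = 1/(14/9) = 9/14 ≈ 0.6429.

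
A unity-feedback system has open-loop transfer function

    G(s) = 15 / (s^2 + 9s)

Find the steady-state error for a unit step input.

G(s) has one pole at the origin.
This is a Type 1 system; for a step input the steady-state error is zero.

e_ss = 0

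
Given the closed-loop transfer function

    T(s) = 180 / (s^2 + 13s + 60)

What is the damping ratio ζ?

ζ ≈ 0.8391

Compare the denominator to the standard form s^2 + 2ζωₙs + ωₙ².
ωₙ² = 60, so ωₙ = √60 ≈ 7.746 rad/s.
2ζωₙ = 13, so ζ = 13/(2·√60) ≈ 0.8391.
With ζ = 0.8391 the response is underdamped.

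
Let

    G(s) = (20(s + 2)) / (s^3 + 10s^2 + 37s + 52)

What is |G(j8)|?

Substitute s = j8: numerator = 40 + j160, denominator = -588 - j216.
|G(j8)| = |40 + j160| / |-588 - j216| = 164.92 / 626.42 ≈ 0.2633.

|G(j8)| ≈ 0.2633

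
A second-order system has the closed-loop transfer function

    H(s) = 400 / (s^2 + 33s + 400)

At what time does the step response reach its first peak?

Comparing s^2 + 33s + 400 to s^2 + 2ζωₙs + ωₙ²: ωₙ = 20 rad/s and ζ = 33/(2·20) = 0.825.
ζωₙ = 33/2 = 16.5, so ω_d = ωₙ√(1−ζ²) = √(ωₙ² − (ζωₙ)²) = √(400 − 16.5²) = √127.75 ≈ 11.30 rad/s.
t_p = π/ω_d = π/11.30 ≈ 0.2780 s.

t_p ≈ 0.2780 s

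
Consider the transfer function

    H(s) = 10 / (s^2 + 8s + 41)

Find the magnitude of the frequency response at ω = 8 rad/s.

|H(j8)| ≈ 0.1470

Substitute s = j8: numerator = 10, denominator = -23 + j64.
|H(j8)| = |10| / |-23 + j64| = 10 / 68.007 ≈ 0.1470.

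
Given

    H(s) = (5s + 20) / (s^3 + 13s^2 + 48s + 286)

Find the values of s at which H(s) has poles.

The poles are the roots of the denominator s^3 + 13s^2 + 48s + 286 = 0.
Trying s = -11: the polynomial evaluates to 0, so (s + 11) is a factor.
Dividing out leaves s^2 + 2s + 26 = 0.
The quadratic formula then gives s = -1 ± 5j.

s = -1 ± 5j, -11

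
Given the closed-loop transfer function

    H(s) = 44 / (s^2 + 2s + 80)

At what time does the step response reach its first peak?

Comparing s^2 + 2s + 80 to s^2 + 2ζωₙs + ωₙ²: ωₙ = √80 ≈ 8.944 rad/s and ζ = 2/(2·√80) ≈ 0.1118.
ζωₙ = 2/2 = 1, so ω_d = ωₙ√(1−ζ²) = √(ωₙ² − (ζωₙ)²) = √(80 − 1²) = √79 ≈ 8.888 rad/s.
t_p = π/ω_d = π/8.888 ≈ 0.3535 s.

t_p ≈ 0.3535 s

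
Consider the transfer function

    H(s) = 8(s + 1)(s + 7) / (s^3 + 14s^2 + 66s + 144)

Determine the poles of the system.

s = -3 ± 3j, -8

The poles are the roots of the denominator s^3 + 14s^2 + 66s + 144 = 0.
Trying s = -8: the polynomial evaluates to 0, so (s + 8) is a factor.
Dividing out leaves s^2 + 6s + 18 = 0.
The quadratic formula then gives s = -3 ± 3j.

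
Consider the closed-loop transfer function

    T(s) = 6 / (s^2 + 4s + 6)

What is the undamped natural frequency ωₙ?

Compare the denominator to the standard form s^2 + 2ζωₙs + ωₙ².
ωₙ² = 6, so ωₙ = √6 ≈ 2.449 rad/s.

ωₙ ≈ 2.449 rad/s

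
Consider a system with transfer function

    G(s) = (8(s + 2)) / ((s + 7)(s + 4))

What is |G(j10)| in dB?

Substitute s = j10: numerator = 16 + j80, denominator = -72 + j110.
|G(j10)| = |16 + j80| / |-72 + j110| = 81.584 / 131.47 ≈ 0.6206.
In decibels: 20·log₁₀(0.6206) ≈ -4.14 dB.

|G(j10)|_dB ≈ -4.14 dB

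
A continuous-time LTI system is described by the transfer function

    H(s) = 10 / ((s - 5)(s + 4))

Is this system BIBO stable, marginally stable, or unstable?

The poles can be read from the denominator factors: s = 5, -4.
Since the pole(s) at s = 5 lie in the right half-plane, the system is unstable.

unstable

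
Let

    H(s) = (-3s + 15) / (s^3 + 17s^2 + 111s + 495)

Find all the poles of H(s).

The poles are the roots of the denominator s^3 + 17s^2 + 111s + 495 = 0.
Trying s = -11: the polynomial evaluates to 0, so (s + 11) is a factor.
Dividing out leaves s^2 + 6s + 45 = 0.
The quadratic formula then gives s = -3 ± 6j.

s = -3 + 6j, -3 - 6j, -11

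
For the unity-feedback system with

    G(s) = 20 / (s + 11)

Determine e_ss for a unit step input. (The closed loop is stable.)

G(s) has no poles at the origin.
This is a Type 0 system. Kp = lim_{s→0} G(s) = 20/11.
e_ss = 1/(1 + Kp) = 1/(1 + 20/11) = 11/31 ≈ 0.3548.

e_ss = 0.3548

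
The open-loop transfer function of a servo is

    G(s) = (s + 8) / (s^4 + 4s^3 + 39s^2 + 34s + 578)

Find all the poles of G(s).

s = 1 + 4j, 1 - 4j, -3 + 5j, -3 - 5j

The poles are the roots of the denominator s^4 + 4s^3 + 39s^2 + 34s + 578 = 0.
No real roots exist; factor into two real quadratics: (s^2 - 2s + 17)(s^2 + 6s + 34) = 0.
Each quadratic gives a conjugate pair via the quadratic formula.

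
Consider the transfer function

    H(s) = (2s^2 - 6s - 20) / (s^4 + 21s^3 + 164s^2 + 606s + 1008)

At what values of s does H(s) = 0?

s = 5, -2

Set the numerator to zero: 2s^2 - 6s - 20 = 0, i.e. 2·(s^2 - 3s - 10) = 0.
Factoring: (s - 5)(s + 2) = 0.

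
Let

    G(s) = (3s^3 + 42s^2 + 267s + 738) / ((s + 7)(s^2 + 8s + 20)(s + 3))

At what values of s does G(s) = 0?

s = -4 ± 5j, -6

Set the numerator to zero: 3s^3 + 42s^2 + 267s + 738 = 0, i.e. 3·(s^3 + 14s^2 + 89s + 246) = 0.
Factoring: (s^2 + 8s + 41)(s + 6) = 0.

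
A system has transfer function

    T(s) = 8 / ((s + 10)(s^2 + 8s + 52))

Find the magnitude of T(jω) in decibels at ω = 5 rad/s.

|T(j5)|_dB ≈ -36.6 dB

Substitute s = j5: numerator = 8, denominator = 70 + j535.
|T(j5)| = |8| / |70 + j535| = 8 / 539.56 ≈ 0.01483.
In decibels: 20·log₁₀(0.01483) ≈ -36.6 dB.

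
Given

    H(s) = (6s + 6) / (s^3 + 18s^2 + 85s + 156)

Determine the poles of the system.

The poles are the roots of the denominator s^3 + 18s^2 + 85s + 156 = 0.
Trying s = -12: the polynomial evaluates to 0, so (s + 12) is a factor.
Dividing out leaves s^2 + 6s + 13 = 0.
The quadratic formula then gives s = -3 ± 2j.

s = -3 + 2j, -3 - 2j, -12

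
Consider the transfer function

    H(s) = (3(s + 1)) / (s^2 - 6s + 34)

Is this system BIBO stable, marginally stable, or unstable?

The poles can be read from the denominator factors: s = 3 + 5j, 3 - 5j.
Since the pole(s) at s = 3 ± 5j lie in the right half-plane, the system is unstable.

unstable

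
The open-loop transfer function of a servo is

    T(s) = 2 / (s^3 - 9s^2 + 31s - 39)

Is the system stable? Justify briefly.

The denominator s^3 - 9s^2 + 31s - 39 factors as (s^2 - 6s + 13)(s - 3), giving poles at s = 3 ± 2j, 3.
Since the pole(s) at s = 3 + 2j, 3 - 2j, 3 lie in the right half-plane, the system is unstable.

unstable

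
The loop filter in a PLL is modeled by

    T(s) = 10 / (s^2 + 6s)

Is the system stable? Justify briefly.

The denominator s^2 + 6s factors as s(s + 6), giving poles at s = 0, -6.
Since the simple pole(s) at s = 0 lie on the jω-axis with none in the right half-plane, the system is marginally stable.

marginally stable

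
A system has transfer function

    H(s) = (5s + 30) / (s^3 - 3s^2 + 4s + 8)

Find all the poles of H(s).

The poles are the roots of the denominator s^3 - 3s^2 + 4s + 8 = 0.
Trying s = -1: the polynomial evaluates to 0, so (s + 1) is a factor.
Dividing out leaves s^2 - 4s + 8 = 0.
The quadratic formula then gives s = 2 ± 2j.

s = 2 + 2j, 2 - 2j, -1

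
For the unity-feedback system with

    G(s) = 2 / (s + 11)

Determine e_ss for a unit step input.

G(s) has no poles at the origin.
This is a Type 0 system. Kp = lim_{s→0} G(s) = 2/11.
e_ss = 1/(1 + Kp) = 1/(1 + 2/11) = 11/13 ≈ 0.8462.

e_ss = 0.8462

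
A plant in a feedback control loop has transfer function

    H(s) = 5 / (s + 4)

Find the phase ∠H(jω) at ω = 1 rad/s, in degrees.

∠H(j1) ≈ -14.04°

At s = j1: numerator = 5, denominator = 4 + j1.
∠H = ∠num − ∠den = 0° − (14.036°) = -14.04°.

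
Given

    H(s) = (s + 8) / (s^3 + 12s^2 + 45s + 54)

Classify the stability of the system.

The denominator s^3 + 12s^2 + 45s + 54 factors as (s + 3)^2(s + 6), giving poles at s = -3, -3, -6.
Since all poles lie strictly in the left half-plane, the system is stable.

stable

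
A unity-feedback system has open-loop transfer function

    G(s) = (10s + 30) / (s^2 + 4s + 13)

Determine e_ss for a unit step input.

G(s) has no poles at the origin.
This is a Type 0 system. Kp = lim_{s→0} G(s) = 30/13.
e_ss = 1/(1 + Kp) = 1/(1 + 30/13) = 13/43 ≈ 0.3023.

e_ss = 0.3023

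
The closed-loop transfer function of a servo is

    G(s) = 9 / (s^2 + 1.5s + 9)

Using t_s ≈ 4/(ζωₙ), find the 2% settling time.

Comparing s^2 + 1.5s + 9 to s^2 + 2ζωₙs + ωₙ²: ωₙ = 3 rad/s and ζ = 1.5/(2·3) = 0.25.
ζωₙ = 1.5/2 = 0.75, so t_s ≈ 4/(ζωₙ) = 4/0.75 ≈ 5.333 s.

t_s ≈ 5.333 s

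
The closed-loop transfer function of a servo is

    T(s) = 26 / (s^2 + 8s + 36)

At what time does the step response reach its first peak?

Comparing s^2 + 8s + 36 to s^2 + 2ζωₙs + ωₙ²: ωₙ = 6 rad/s and ζ = 8/(2·6) ≈ 0.6667.
ζωₙ = 8/2 = 4, so ω_d = ωₙ√(1−ζ²) = √(ωₙ² − (ζωₙ)²) = √(36 − 4²) = √20 ≈ 4.472 rad/s.
t_p = π/ω_d = π/4.472 ≈ 0.7025 s.

t_p ≈ 0.7025 s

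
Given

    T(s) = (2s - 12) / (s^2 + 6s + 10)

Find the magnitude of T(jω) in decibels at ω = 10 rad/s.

Substitute s = j10: numerator = -12 + j20, denominator = -90 + j60.
|T(j10)| = |-12 + j20| / |-90 + j60| = 23.324 / 108.17 ≈ 0.2156.
In decibels: 20·log₁₀(0.2156) ≈ -13.3 dB.

|T(j10)|_dB ≈ -13.3 dB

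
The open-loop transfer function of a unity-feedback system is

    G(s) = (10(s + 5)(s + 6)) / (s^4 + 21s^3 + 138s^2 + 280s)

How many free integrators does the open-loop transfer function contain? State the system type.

The denominator has 1 factor of s at the origin (free integrator), so this is a Type 1 system.

Type 1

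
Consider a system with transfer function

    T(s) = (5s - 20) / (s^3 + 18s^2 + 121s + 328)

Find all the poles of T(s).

s = -5 ± 4j, -8

The poles are the roots of the denominator s^3 + 18s^2 + 121s + 328 = 0.
Trying s = -8: the polynomial evaluates to 0, so (s + 8) is a factor.
Dividing out leaves s^2 + 10s + 41 = 0.
The quadratic formula then gives s = -5 ± 4j.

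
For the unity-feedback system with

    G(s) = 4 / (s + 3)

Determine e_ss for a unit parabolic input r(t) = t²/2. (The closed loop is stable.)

e_ss = ∞

G(s) has no poles at the origin.
This is a Type 0 system; Ka = lim_{s→0} s^2·G(s) = 0, so the steady-state error for a parabola input is infinite.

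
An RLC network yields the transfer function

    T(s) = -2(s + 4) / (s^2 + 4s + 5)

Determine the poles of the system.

s = -2 ± j

The poles are the roots of the denominator s^2 + 4s + 5 = 0.
Using the quadratic formula: s = (-4 ± √(-4))/2 = -2 ± 1j.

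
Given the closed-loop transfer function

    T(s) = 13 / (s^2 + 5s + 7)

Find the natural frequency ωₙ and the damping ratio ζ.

ωₙ ≈ 2.646 rad/s, ζ ≈ 0.9449

Compare the denominator to the standard form s^2 + 2ζωₙs + ωₙ².
ωₙ² = 7, so ωₙ = √7 ≈ 2.646 rad/s.
2ζωₙ = 5, so ζ = 5/(2·√7) ≈ 0.9449.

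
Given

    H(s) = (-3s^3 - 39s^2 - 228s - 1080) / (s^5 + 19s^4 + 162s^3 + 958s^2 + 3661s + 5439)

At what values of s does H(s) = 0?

s = -2 + 6j, -2 - 6j, -9

Set the numerator to zero: -3s^3 - 39s^2 - 228s - 1080 = 0, i.e. -3·(s^3 + 13s^2 + 76s + 360) = 0.
Factoring: (s^2 + 4s + 40)(s + 9) = 0.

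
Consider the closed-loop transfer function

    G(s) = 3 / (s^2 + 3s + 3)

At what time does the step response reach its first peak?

Comparing s^2 + 3s + 3 to s^2 + 2ζωₙs + ωₙ²: ωₙ = √3 ≈ 1.732 rad/s and ζ = 3/(2·√3) ≈ 0.8660.
ζωₙ = 3/2 = 1.5, so ω_d = ωₙ√(1−ζ²) = √(ωₙ² − (ζωₙ)²) = √(3 − 1.5²) = √0.75 ≈ 0.8660 rad/s.
t_p = π/ω_d = π/0.8660 ≈ 3.628 s.

t_p ≈ 3.628 s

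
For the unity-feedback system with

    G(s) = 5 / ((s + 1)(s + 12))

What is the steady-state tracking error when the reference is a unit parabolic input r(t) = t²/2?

e_ss = ∞

G(s) has no poles at the origin.
This is a Type 0 system; Ka = lim_{s→0} s^2·G(s) = 0, so the steady-state error for a parabola input is infinite.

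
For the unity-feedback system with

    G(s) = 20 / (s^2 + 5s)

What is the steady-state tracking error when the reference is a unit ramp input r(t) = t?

e_ss = 0.2500

G(s) has one pole at the origin.
This is a Type 1 system. Kv = lim_{s→0} s·G(s) = 20/5 = 4.
e_ss = 1/Kv = 1/(4) = 1/4 ≈ 0.2500.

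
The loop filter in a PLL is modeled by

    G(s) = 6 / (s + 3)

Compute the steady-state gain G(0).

At s = 0 each factor (s + a) contributes a and each (s^2 + bs + c) contributes c.
G(0) = 6·1 / ((3)) = 6/3 = 2.

G(0) = 2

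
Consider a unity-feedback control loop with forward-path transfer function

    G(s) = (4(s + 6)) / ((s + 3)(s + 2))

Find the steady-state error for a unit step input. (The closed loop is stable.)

e_ss = 0.2000

G(s) has no poles at the origin.
This is a Type 0 system. Kp = lim_{s→0} G(s) = 24/6 = 4.
e_ss = 1/(1 + Kp) = 1/(1 + 4) = 1/5 ≈ 0.2000.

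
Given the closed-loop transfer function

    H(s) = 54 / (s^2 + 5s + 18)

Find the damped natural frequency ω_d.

ω_d ≈ 3.428 rad/s

Comparing s^2 + 5s + 18 to s^2 + 2ζωₙs + ωₙ²: ωₙ = √18 ≈ 4.243 rad/s and ζ = 5/(2·√18) ≈ 0.5893.
ζωₙ = 5/2 = 2.5, so ω_d = ωₙ√(1−ζ²) = √(ωₙ² − (ζωₙ)²) = √(18 − 2.5²) = √11.75 ≈ 3.428 rad/s.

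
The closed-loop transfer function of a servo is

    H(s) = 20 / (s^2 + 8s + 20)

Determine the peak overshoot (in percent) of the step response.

Comparing s^2 + 8s + 20 to s^2 + 2ζωₙs + ωₙ²: ωₙ = √20 ≈ 4.472 rad/s and ζ = 8/(2·√20) ≈ 0.8944.
%OS = 100·exp(−πζ/√(1−ζ²)) = 100·exp(−π·0.8944/√(1−0.8944²)) ≈ 0.187%.

%OS ≈ 0.187%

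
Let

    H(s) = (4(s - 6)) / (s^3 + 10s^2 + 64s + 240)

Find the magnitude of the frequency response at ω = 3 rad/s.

Substitute s = j3: numerator = -24 + j12, denominator = 150 + j165.
|H(j3)| = |-24 + j12| / |150 + j165| = 26.833 / 222.99 ≈ 0.1203.

|H(j3)| ≈ 0.1203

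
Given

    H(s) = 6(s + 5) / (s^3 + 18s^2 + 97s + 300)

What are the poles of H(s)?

The poles are the roots of the denominator s^3 + 18s^2 + 97s + 300 = 0.
Trying s = -12: the polynomial evaluates to 0, so (s + 12) is a factor.
Dividing out leaves s^2 + 6s + 25 = 0.
The quadratic formula then gives s = -3 ± 4j.

s = -3 ± 4j, -12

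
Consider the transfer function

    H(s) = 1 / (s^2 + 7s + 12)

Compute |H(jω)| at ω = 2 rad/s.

Substitute s = j2: numerator = 1, denominator = 8 + j14.
|H(j2)| = |1| / |8 + j14| = 1 / 16.125 ≈ 0.06202.

|H(j2)| ≈ 0.06202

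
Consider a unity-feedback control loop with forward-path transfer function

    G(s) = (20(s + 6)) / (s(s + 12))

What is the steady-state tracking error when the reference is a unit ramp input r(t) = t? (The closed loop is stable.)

G(s) has one pole at the origin.
This is a Type 1 system. Kv = lim_{s→0} s·G(s) = 120/12 = 10.
e_ss = 1/Kv = 1/(10) = 1/10 ≈ 0.1000.

e_ss = 0.1000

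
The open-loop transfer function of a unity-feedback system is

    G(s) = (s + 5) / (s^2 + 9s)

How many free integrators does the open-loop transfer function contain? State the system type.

Type 1

Factor s from the denominator: s^2 + 9s = s·(s + 9).
There is 1 pole at the origin, so the system is Type 1.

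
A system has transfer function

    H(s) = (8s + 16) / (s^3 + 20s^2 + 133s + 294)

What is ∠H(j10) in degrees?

At s = j10: numerator = 16 + j80, denominator = -1706 + j330.
∠H = ∠num − ∠den = 78.690° − (169.05°) = -90.36°.

∠H(j10) ≈ -90.36°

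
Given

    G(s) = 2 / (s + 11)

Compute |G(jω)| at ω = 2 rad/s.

|G(j2)| ≈ 0.1789

Substitute s = j2: numerator = 2, denominator = 11 + j2.
|G(j2)| = |2| / |11 + j2| = 2 / 11.180 ≈ 0.1789.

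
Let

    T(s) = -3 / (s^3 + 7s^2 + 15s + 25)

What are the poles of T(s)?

The poles are the roots of the denominator s^3 + 7s^2 + 15s + 25 = 0.
Trying s = -5: the polynomial evaluates to 0, so (s + 5) is a factor.
Dividing out leaves s^2 + 2s + 5 = 0.
The quadratic formula then gives s = -1 ± 2j.

s = -1 + 2j, -1 - 2j, -5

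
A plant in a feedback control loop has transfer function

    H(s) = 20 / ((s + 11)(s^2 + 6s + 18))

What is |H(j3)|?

|H(j3)| ≈ 0.08716

Substitute s = j3: numerator = 20, denominator = 45 + j225.
|H(j3)| = |20| / |45 + j225| = 20 / 229.46 ≈ 0.08716.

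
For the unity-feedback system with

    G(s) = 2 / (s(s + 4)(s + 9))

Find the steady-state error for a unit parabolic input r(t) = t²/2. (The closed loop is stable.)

e_ss = ∞

G(s) has one pole at the origin.
This is a Type 1 system; Ka = lim_{s→0} s^2·G(s) = 0, so the steady-state error for a parabola input is infinite.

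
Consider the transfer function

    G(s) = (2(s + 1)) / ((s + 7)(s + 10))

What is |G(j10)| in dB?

|G(j10)|_dB ≈ -18.7 dB

Substitute s = j10: numerator = 2 + j20, denominator = -30 + j170.
|G(j10)| = |2 + j20| / |-30 + j170| = 20.100 / 172.63 ≈ 0.1164.
In decibels: 20·log₁₀(0.1164) ≈ -18.7 dB.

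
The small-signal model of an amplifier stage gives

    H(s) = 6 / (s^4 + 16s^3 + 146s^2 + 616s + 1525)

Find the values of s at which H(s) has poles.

s = -5 ± 6j, -3 ± 4j

The poles are the roots of the denominator s^4 + 16s^3 + 146s^2 + 616s + 1525 = 0.
No real roots exist; factor into two real quadratics: (s^2 + 10s + 61)(s^2 + 6s + 25) = 0.
Each quadratic gives a conjugate pair via the quadratic formula.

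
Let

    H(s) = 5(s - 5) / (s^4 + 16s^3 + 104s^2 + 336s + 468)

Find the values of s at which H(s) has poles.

The poles are the roots of the denominator s^4 + 16s^3 + 104s^2 + 336s + 468 = 0.
No real roots exist; factor into two real quadratics: (s^2 + 6s + 18)(s^2 + 10s + 26) = 0.
Each quadratic gives a conjugate pair via the quadratic formula.

s = -3 + 3j, -3 - 3j, -5 + j, -5 - j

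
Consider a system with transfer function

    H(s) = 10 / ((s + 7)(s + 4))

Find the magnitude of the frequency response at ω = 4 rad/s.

|H(j4)| ≈ 0.2193

Substitute s = j4: numerator = 10, denominator = 12 + j44.
|H(j4)| = |10| / |12 + j44| = 10 / 45.607 ≈ 0.2193.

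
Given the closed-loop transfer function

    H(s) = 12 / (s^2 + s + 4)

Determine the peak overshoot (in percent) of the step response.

%OS ≈ 44.4%

Comparing s^2 + s + 4 to s^2 + 2ζωₙs + ωₙ²: ωₙ = 2 rad/s and ζ = 1/(2·2) = 0.25.
%OS = 100·exp(−πζ/√(1−ζ²)) = 100·exp(−π·0.25/√(1−0.25²)) ≈ 44.4%.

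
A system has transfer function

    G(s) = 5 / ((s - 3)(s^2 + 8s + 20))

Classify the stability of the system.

The poles can be read from the denominator factors: s = 3, -4 + 2j, -4 - 2j.
Since the pole(s) at s = 3 lie in the right half-plane, the system is unstable.

unstable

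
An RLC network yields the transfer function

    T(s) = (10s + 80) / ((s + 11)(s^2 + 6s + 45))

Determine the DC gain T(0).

Set s = 0: T(0) = (80) / (495) = 16/99.

T(0) = 16/99 ≈ 0.1616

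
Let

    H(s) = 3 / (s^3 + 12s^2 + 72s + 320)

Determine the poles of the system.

s = -2 ± 6j, -8

The poles are the roots of the denominator s^3 + 12s^2 + 72s + 320 = 0.
Trying s = -8: the polynomial evaluates to 0, so (s + 8) is a factor.
Dividing out leaves s^2 + 4s + 40 = 0.
The quadratic formula then gives s = -2 ± 6j.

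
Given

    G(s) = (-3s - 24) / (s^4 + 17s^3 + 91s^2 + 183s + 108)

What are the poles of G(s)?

The poles are the roots of the denominator s^4 + 17s^3 + 91s^2 + 183s + 108 = 0.
Trying s = -3: the polynomial evaluates to 0, so (s + 3) is a factor.
Dividing out leaves s^3 + 14s^2 + 49s + 36 = 0.
This factors further as (s + 1)(s + 4)(s + 9) = 0.

s = -3, -1, -4, -9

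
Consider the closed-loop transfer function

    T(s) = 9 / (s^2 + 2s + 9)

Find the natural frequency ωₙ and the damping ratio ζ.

ωₙ = 3 rad/s, ζ ≈ 0.3333

Compare the denominator to the standard form s^2 + 2ζωₙs + ωₙ².
ωₙ² = 9, so ωₙ = 3 rad/s.
2ζωₙ = 2, so ζ = 2/(2·3) ≈ 0.3333.
With ζ = 0.3333 the response is underdamped.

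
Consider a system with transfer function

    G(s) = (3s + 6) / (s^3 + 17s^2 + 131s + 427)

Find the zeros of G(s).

Set the numerator to zero: 3s + 6 = 0, i.e. 3·(s + 2) = 0.
So s = -2.

s = -2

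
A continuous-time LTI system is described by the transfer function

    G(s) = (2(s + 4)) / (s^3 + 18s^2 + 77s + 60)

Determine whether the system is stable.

stable

The denominator s^3 + 18s^2 + 77s + 60 factors as (s + 1)(s + 5)(s + 12), giving poles at s = -1, -5, -12.
Since all poles lie strictly in the left half-plane, the system is stable.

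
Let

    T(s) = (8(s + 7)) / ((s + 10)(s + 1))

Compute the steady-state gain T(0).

T(0) = 28/5 ≈ 5.600

At s = 0 each factor (s + a) contributes a and each (s^2 + bs + c) contributes c.
T(0) = 8·(7) / ((10) · (1)) = 56/10 = 28/5.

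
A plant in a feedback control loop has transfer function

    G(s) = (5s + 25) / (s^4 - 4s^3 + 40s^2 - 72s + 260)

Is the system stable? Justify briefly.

unstable

The denominator s^4 - 4s^3 + 40s^2 - 72s + 260 factors as (s^2 - 2s + 26)(s^2 - 2s + 10), giving poles at s = 1 ± 5j, 1 ± 3j.
Since the pole(s) at s = 1 + 5j, 1 - 5j, 1 + 3j, 1 - 3j lie in the right half-plane, the system is unstable.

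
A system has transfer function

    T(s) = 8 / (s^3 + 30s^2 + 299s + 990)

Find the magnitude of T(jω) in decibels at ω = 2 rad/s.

Substitute s = j2: numerator = 8, denominator = 870 + j590.
|T(j2)| = |8| / |870 + j590| = 8 / 1051.2 ≈ 0.007610.
In decibels: 20·log₁₀(0.007610) ≈ -42.4 dB.

|T(j2)|_dB ≈ -42.4 dB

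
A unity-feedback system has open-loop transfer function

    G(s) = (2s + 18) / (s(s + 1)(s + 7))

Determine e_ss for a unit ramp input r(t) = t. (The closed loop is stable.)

e_ss = 0.3889

G(s) has one pole at the origin.
This is a Type 1 system. Kv = lim_{s→0} s·G(s) = 18/7.
e_ss = 1/Kv = 1/(18/7) = 7/18 ≈ 0.3889.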